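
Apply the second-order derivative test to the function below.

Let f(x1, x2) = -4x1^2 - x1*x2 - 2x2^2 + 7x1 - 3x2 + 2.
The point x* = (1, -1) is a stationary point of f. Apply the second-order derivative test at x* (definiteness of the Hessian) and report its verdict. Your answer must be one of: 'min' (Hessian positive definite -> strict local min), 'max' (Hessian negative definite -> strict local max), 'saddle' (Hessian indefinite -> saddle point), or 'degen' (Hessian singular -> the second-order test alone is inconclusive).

Compute the Hessian H = grad^2 f:
  H = [[-8, -1], [-1, -4]]
Verify stationarity: grad f(x*) = H x* + g = (0, 0).
Eigenvalues of H: -8.2361, -3.7639.
Both eigenvalues < 0, so H is negative definite -> x* is a strict local max.

max


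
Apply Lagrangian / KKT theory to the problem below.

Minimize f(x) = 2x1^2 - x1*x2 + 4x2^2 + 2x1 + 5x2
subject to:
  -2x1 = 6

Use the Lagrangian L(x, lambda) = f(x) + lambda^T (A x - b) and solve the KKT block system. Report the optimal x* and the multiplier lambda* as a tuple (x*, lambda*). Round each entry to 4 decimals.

Form the Lagrangian:
  L(x, lambda) = (1/2) x^T Q x + c^T x + lambda^T (A x - b)
Stationarity (grad_x L = 0): Q x + c + A^T lambda = 0.
Primal feasibility: A x = b.

This gives the KKT block system:
  [ Q   A^T ] [ x     ]   [-c ]
  [ A    0  ] [ lambda ] = [ b ]

Solving the linear system:
  x*      = (-3, -1)
  lambda* = (-4.5)
  f(x*)   = 8

x* = (-3, -1), lambda* = (-4.5)


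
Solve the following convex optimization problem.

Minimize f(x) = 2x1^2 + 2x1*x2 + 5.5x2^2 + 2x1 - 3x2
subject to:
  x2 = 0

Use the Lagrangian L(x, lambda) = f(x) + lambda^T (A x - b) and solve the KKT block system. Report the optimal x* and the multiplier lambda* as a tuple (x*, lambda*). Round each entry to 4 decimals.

Form the Lagrangian:
  L(x, lambda) = (1/2) x^T Q x + c^T x + lambda^T (A x - b)
Stationarity (grad_x L = 0): Q x + c + A^T lambda = 0.
Primal feasibility: A x = b.

This gives the KKT block system:
  [ Q   A^T ] [ x     ]   [-c ]
  [ A    0  ] [ lambda ] = [ b ]

Solving the linear system:
  x*      = (-0.5, 0)
  lambda* = (4)
  f(x*)   = -0.5

x* = (-0.5, 0), lambda* = (4)


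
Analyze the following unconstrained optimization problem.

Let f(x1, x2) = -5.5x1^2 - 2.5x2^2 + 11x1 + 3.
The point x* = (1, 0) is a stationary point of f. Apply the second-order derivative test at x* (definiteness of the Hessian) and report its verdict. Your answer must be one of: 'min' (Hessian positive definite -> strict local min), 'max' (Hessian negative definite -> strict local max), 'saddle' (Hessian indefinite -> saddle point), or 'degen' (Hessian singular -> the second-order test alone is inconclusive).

Compute the Hessian H = grad^2 f:
  H = [[-11, 0], [0, -5]]
Verify stationarity: grad f(x*) = H x* + g = (0, 0).
Eigenvalues of H: -11, -5.
Both eigenvalues < 0, so H is negative definite -> x* is a strict local max.

max


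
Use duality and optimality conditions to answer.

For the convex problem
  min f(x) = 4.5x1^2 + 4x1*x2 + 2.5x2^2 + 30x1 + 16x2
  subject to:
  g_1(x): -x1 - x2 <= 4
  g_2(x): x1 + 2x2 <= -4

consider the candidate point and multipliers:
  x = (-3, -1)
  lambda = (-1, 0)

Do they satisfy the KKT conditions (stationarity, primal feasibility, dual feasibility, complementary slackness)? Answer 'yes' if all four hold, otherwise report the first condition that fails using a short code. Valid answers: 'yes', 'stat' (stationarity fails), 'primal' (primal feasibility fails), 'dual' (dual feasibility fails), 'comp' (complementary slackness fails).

Gradient of f: grad f(x) = Q x + c = (-1, -1)
Constraint values g_i(x) = a_i^T x - b_i:
  g_1((-3, -1)) = 0
  g_2((-3, -1)) = -1
Stationarity residual: grad f(x) + sum_i lambda_i a_i = (0, 0)
  -> stationarity OK
Primal feasibility (all g_i <= 0): OK
Dual feasibility (all lambda_i >= 0): FAILS
Complementary slackness (lambda_i * g_i(x) = 0 for all i): OK

Verdict: the first failing condition is dual_feasibility -> dual.

dual


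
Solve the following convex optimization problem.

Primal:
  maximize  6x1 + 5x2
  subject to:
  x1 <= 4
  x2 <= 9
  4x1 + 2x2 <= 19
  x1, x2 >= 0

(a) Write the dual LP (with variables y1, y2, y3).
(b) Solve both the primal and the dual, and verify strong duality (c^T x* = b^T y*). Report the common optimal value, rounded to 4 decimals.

The standard primal-dual pair for 'max c^T x s.t. A x <= b, x >= 0' is:
  Dual:  min b^T y  s.t.  A^T y >= c,  y >= 0.

So the dual LP is:
  minimize  4y1 + 9y2 + 19y3
  subject to:
    y1 + 4y3 >= 6
    y2 + 2y3 >= 5
    y1, y2, y3 >= 0

Solving the primal: x* = (0.25, 9).
  primal value c^T x* = 46.5.
Solving the dual: y* = (0, 2, 1.5).
  dual value b^T y* = 46.5.
Strong duality: c^T x* = b^T y*. Confirmed.

46.5


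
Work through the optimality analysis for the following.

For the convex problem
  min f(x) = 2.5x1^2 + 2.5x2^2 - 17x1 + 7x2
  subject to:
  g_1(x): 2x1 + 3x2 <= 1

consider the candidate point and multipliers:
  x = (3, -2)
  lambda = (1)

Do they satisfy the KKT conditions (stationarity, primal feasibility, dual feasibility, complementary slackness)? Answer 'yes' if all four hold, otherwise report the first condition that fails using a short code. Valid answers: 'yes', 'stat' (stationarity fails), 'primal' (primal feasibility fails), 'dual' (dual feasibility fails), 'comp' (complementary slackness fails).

Gradient of f: grad f(x) = Q x + c = (-2, -3)
Constraint values g_i(x) = a_i^T x - b_i:
  g_1((3, -2)) = -1
Stationarity residual: grad f(x) + sum_i lambda_i a_i = (0, 0)
  -> stationarity OK
Primal feasibility (all g_i <= 0): OK
Dual feasibility (all lambda_i >= 0): OK
Complementary slackness (lambda_i * g_i(x) = 0 for all i): FAILS

Verdict: the first failing condition is complementary_slackness -> comp.

comp


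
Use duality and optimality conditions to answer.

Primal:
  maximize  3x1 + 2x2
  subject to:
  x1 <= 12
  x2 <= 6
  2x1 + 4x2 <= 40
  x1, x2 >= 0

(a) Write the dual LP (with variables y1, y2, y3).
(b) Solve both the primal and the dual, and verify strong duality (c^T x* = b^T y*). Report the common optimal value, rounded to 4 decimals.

The standard primal-dual pair for 'max c^T x s.t. A x <= b, x >= 0' is:
  Dual:  min b^T y  s.t.  A^T y >= c,  y >= 0.

So the dual LP is:
  minimize  12y1 + 6y2 + 40y3
  subject to:
    y1 + 2y3 >= 3
    y2 + 4y3 >= 2
    y1, y2, y3 >= 0

Solving the primal: x* = (12, 4).
  primal value c^T x* = 44.
Solving the dual: y* = (2, 0, 0.5).
  dual value b^T y* = 44.
Strong duality: c^T x* = b^T y*. Confirmed.

44


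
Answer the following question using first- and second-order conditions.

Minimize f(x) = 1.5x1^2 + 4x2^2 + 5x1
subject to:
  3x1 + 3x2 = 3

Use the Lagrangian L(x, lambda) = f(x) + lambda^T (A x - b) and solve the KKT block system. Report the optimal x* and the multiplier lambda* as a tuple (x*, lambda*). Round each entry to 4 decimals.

Form the Lagrangian:
  L(x, lambda) = (1/2) x^T Q x + c^T x + lambda^T (A x - b)
Stationarity (grad_x L = 0): Q x + c + A^T lambda = 0.
Primal feasibility: A x = b.

This gives the KKT block system:
  [ Q   A^T ] [ x     ]   [-c ]
  [ A    0  ] [ lambda ] = [ b ]

Solving the linear system:
  x*      = (0.2727, 0.7273)
  lambda* = (-1.9394)
  f(x*)   = 3.5909

x* = (0.2727, 0.7273), lambda* = (-1.9394)


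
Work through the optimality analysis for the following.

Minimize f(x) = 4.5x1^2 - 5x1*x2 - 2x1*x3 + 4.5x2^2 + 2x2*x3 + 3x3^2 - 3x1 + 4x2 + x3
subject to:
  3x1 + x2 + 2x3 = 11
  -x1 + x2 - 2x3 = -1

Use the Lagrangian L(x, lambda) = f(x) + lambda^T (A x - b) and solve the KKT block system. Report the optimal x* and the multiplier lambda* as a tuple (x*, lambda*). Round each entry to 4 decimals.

Form the Lagrangian:
  L(x, lambda) = (1/2) x^T Q x + c^T x + lambda^T (A x - b)
Stationarity (grad_x L = 0): Q x + c + A^T lambda = 0.
Primal feasibility: A x = b.

This gives the KKT block system:
  [ Q   A^T ] [ x     ]   [-c ]
  [ A    0  ] [ lambda ] = [ b ]

Solving the linear system:
  x*      = (2.8095, 2.1905, 0.1905)
  lambda* = (-5.25, -4.7976)
  f(x*)   = 26.7381

x* = (2.8095, 2.1905, 0.1905), lambda* = (-5.25, -4.7976)


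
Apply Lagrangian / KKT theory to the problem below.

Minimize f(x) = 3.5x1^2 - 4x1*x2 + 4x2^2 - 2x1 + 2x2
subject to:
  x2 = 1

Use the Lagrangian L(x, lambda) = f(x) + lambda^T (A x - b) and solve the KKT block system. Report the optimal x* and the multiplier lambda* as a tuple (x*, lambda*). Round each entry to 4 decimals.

Form the Lagrangian:
  L(x, lambda) = (1/2) x^T Q x + c^T x + lambda^T (A x - b)
Stationarity (grad_x L = 0): Q x + c + A^T lambda = 0.
Primal feasibility: A x = b.

This gives the KKT block system:
  [ Q   A^T ] [ x     ]   [-c ]
  [ A    0  ] [ lambda ] = [ b ]

Solving the linear system:
  x*      = (0.8571, 1)
  lambda* = (-6.5714)
  f(x*)   = 3.4286

x* = (0.8571, 1), lambda* = (-6.5714)


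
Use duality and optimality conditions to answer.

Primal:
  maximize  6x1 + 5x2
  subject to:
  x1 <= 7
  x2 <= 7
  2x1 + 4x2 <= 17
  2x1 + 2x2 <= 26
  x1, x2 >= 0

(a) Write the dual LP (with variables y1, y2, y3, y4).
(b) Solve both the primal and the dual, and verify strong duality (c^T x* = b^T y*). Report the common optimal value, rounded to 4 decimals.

The standard primal-dual pair for 'max c^T x s.t. A x <= b, x >= 0' is:
  Dual:  min b^T y  s.t.  A^T y >= c,  y >= 0.

So the dual LP is:
  minimize  7y1 + 7y2 + 17y3 + 26y4
  subject to:
    y1 + 2y3 + 2y4 >= 6
    y2 + 4y3 + 2y4 >= 5
    y1, y2, y3, y4 >= 0

Solving the primal: x* = (7, 0.75).
  primal value c^T x* = 45.75.
Solving the dual: y* = (3.5, 0, 1.25, 0).
  dual value b^T y* = 45.75.
Strong duality: c^T x* = b^T y*. Confirmed.

45.75


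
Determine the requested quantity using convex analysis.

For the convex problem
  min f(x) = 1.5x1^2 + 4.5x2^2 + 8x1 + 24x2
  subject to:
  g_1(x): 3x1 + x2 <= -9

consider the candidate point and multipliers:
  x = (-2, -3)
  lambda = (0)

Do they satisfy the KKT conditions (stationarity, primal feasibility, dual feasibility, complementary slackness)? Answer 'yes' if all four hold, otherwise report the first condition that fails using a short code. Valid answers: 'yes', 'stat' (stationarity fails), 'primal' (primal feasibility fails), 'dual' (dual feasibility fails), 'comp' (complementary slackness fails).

Gradient of f: grad f(x) = Q x + c = (2, -3)
Constraint values g_i(x) = a_i^T x - b_i:
  g_1((-2, -3)) = 0
Stationarity residual: grad f(x) + sum_i lambda_i a_i = (2, -3)
  -> stationarity FAILS
Primal feasibility (all g_i <= 0): OK
Dual feasibility (all lambda_i >= 0): OK
Complementary slackness (lambda_i * g_i(x) = 0 for all i): OK

Verdict: the first failing condition is stationarity -> stat.

stat


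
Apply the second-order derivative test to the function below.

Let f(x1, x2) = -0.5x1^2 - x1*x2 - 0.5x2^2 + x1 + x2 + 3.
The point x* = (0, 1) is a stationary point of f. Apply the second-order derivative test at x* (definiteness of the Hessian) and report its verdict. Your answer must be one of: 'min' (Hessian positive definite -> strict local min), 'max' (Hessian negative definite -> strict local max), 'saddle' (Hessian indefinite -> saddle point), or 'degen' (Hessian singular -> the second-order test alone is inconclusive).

Compute the Hessian H = grad^2 f:
  H = [[-1, -1], [-1, -1]]
Verify stationarity: grad f(x*) = H x* + g = (0, 0).
Eigenvalues of H: -2, 0.
H has a zero eigenvalue (singular; negative semidefinite but not definite), so H is neither positive definite, negative definite, nor indefinite. The second-order test alone is inconclusive -> degen.
(Indeed, f is constant along the null direction of H through x*, so x* is not a strict local extremum.)

degen


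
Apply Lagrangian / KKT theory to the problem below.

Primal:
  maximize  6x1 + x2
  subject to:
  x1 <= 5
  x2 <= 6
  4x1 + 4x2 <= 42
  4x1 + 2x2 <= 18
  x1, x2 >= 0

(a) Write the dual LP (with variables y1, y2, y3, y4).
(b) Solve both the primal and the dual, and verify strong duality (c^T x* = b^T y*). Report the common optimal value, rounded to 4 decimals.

The standard primal-dual pair for 'max c^T x s.t. A x <= b, x >= 0' is:
  Dual:  min b^T y  s.t.  A^T y >= c,  y >= 0.

So the dual LP is:
  minimize  5y1 + 6y2 + 42y3 + 18y4
  subject to:
    y1 + 4y3 + 4y4 >= 6
    y2 + 4y3 + 2y4 >= 1
    y1, y2, y3, y4 >= 0

Solving the primal: x* = (4.5, 0).
  primal value c^T x* = 27.
Solving the dual: y* = (0, 0, 0, 1.5).
  dual value b^T y* = 27.
Strong duality: c^T x* = b^T y*. Confirmed.

27


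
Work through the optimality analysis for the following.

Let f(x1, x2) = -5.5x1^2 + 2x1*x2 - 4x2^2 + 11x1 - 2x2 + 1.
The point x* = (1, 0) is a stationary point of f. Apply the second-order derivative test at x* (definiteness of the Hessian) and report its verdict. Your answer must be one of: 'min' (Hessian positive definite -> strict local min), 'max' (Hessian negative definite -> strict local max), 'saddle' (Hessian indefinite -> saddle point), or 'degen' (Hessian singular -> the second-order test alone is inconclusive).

Compute the Hessian H = grad^2 f:
  H = [[-11, 2], [2, -8]]
Verify stationarity: grad f(x*) = H x* + g = (0, 0).
Eigenvalues of H: -12, -7.
Both eigenvalues < 0, so H is negative definite -> x* is a strict local max.

max


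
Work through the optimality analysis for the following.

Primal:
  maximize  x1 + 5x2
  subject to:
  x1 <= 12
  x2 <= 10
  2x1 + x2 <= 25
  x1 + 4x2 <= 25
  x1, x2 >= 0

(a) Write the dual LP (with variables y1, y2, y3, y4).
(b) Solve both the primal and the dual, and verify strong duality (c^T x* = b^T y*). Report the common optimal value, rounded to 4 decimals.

The standard primal-dual pair for 'max c^T x s.t. A x <= b, x >= 0' is:
  Dual:  min b^T y  s.t.  A^T y >= c,  y >= 0.

So the dual LP is:
  minimize  12y1 + 10y2 + 25y3 + 25y4
  subject to:
    y1 + 2y3 + y4 >= 1
    y2 + y3 + 4y4 >= 5
    y1, y2, y3, y4 >= 0

Solving the primal: x* = (0, 6.25).
  primal value c^T x* = 31.25.
Solving the dual: y* = (0, 0, 0, 1.25).
  dual value b^T y* = 31.25.
Strong duality: c^T x* = b^T y*. Confirmed.

31.25


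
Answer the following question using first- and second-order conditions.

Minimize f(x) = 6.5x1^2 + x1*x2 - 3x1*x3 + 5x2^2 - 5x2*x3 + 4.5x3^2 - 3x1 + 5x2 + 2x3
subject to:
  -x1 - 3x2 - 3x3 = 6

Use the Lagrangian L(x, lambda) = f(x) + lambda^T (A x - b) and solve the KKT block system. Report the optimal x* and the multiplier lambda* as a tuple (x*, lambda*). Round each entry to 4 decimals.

Form the Lagrangian:
  L(x, lambda) = (1/2) x^T Q x + c^T x + lambda^T (A x - b)
Stationarity (grad_x L = 0): Q x + c + A^T lambda = 0.
Primal feasibility: A x = b.

This gives the KKT block system:
  [ Q   A^T ] [ x     ]   [-c ]
  [ A    0  ] [ lambda ] = [ b ]

Solving the linear system:
  x*      = (0.0694, -1.0897, -0.9334)
  lambda* = (-0.3869)
  f(x*)   = -2.6013

x* = (0.0694, -1.0897, -0.9334), lambda* = (-0.3869)


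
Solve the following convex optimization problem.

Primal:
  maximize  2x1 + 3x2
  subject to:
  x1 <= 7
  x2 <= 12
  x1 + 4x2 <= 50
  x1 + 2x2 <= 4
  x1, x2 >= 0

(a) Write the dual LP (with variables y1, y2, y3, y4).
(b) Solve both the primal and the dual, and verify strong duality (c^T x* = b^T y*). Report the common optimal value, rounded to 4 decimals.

The standard primal-dual pair for 'max c^T x s.t. A x <= b, x >= 0' is:
  Dual:  min b^T y  s.t.  A^T y >= c,  y >= 0.

So the dual LP is:
  minimize  7y1 + 12y2 + 50y3 + 4y4
  subject to:
    y1 + y3 + y4 >= 2
    y2 + 4y3 + 2y4 >= 3
    y1, y2, y3, y4 >= 0

Solving the primal: x* = (4, 0).
  primal value c^T x* = 8.
Solving the dual: y* = (0, 0, 0, 2).
  dual value b^T y* = 8.
Strong duality: c^T x* = b^T y*. Confirmed.

8


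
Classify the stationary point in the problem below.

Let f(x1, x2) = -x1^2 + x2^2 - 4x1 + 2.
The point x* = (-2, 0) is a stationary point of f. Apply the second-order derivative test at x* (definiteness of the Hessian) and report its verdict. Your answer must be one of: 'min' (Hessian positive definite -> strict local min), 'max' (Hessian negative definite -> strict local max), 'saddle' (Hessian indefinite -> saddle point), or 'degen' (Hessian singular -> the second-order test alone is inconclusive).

Compute the Hessian H = grad^2 f:
  H = [[-2, 0], [0, 2]]
Verify stationarity: grad f(x*) = H x* + g = (0, 0).
Eigenvalues of H: -2, 2.
Eigenvalues have mixed signs, so H is indefinite -> x* is a saddle point.

saddle


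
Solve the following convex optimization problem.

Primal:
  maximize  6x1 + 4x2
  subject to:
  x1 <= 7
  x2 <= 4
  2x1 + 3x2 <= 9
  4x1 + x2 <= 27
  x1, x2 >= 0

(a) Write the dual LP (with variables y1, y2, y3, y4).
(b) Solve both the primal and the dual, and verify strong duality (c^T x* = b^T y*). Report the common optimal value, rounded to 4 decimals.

The standard primal-dual pair for 'max c^T x s.t. A x <= b, x >= 0' is:
  Dual:  min b^T y  s.t.  A^T y >= c,  y >= 0.

So the dual LP is:
  minimize  7y1 + 4y2 + 9y3 + 27y4
  subject to:
    y1 + 2y3 + 4y4 >= 6
    y2 + 3y3 + y4 >= 4
    y1, y2, y3, y4 >= 0

Solving the primal: x* = (4.5, 0).
  primal value c^T x* = 27.
Solving the dual: y* = (0, 0, 3, 0).
  dual value b^T y* = 27.
Strong duality: c^T x* = b^T y*. Confirmed.

27


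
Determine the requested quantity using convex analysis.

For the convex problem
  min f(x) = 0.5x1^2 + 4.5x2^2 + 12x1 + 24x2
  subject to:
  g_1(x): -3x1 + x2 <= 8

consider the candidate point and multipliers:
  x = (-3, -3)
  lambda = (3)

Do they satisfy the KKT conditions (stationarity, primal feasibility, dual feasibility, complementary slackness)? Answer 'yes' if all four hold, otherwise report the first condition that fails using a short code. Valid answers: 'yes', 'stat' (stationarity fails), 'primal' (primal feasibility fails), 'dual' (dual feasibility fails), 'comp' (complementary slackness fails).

Gradient of f: grad f(x) = Q x + c = (9, -3)
Constraint values g_i(x) = a_i^T x - b_i:
  g_1((-3, -3)) = -2
Stationarity residual: grad f(x) + sum_i lambda_i a_i = (0, 0)
  -> stationarity OK
Primal feasibility (all g_i <= 0): OK
Dual feasibility (all lambda_i >= 0): OK
Complementary slackness (lambda_i * g_i(x) = 0 for all i): FAILS

Verdict: the first failing condition is complementary_slackness -> comp.

comp


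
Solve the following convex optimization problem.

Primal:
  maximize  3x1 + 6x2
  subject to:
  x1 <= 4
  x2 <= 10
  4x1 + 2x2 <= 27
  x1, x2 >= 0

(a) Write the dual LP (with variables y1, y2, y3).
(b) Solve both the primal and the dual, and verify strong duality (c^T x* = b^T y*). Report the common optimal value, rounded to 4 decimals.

The standard primal-dual pair for 'max c^T x s.t. A x <= b, x >= 0' is:
  Dual:  min b^T y  s.t.  A^T y >= c,  y >= 0.

So the dual LP is:
  minimize  4y1 + 10y2 + 27y3
  subject to:
    y1 + 4y3 >= 3
    y2 + 2y3 >= 6
    y1, y2, y3 >= 0

Solving the primal: x* = (1.75, 10).
  primal value c^T x* = 65.25.
Solving the dual: y* = (0, 4.5, 0.75).
  dual value b^T y* = 65.25.
Strong duality: c^T x* = b^T y*. Confirmed.

65.25


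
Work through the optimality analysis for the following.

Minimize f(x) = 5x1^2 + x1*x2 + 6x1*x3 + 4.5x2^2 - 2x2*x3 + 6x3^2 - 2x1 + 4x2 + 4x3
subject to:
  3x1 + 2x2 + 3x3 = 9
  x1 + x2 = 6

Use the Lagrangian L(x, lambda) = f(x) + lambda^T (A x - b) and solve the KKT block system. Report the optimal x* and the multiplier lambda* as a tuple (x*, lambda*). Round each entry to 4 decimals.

Form the Lagrangian:
  L(x, lambda) = (1/2) x^T Q x + c^T x + lambda^T (A x - b)
Stationarity (grad_x L = 0): Q x + c + A^T lambda = 0.
Primal feasibility: A x = b.

This gives the KKT block system:
  [ Q   A^T ] [ x     ]   [-c ]
  [ A    0  ] [ lambda ] = [ b ]

Solving the linear system:
  x*      = (4.2564, 1.7436, -2.4188)
  lambda* = (0.9915, -30.7692)
  f(x*)   = 82.2393

x* = (4.2564, 1.7436, -2.4188), lambda* = (0.9915, -30.7692)


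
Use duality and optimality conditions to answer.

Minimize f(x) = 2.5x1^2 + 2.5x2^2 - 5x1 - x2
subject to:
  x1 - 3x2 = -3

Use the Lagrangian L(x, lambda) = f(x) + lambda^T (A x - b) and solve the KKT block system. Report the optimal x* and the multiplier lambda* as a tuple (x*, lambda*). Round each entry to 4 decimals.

Form the Lagrangian:
  L(x, lambda) = (1/2) x^T Q x + c^T x + lambda^T (A x - b)
Stationarity (grad_x L = 0): Q x + c + A^T lambda = 0.
Primal feasibility: A x = b.

This gives the KKT block system:
  [ Q   A^T ] [ x     ]   [-c ]
  [ A    0  ] [ lambda ] = [ b ]

Solving the linear system:
  x*      = (0.66, 1.22)
  lambda* = (1.7)
  f(x*)   = 0.29

x* = (0.66, 1.22), lambda* = (1.7)


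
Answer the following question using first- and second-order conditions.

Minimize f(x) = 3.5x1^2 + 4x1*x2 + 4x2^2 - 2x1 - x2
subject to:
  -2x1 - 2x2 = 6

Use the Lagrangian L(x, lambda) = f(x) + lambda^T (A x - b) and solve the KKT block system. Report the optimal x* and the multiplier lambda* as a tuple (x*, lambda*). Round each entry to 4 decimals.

Form the Lagrangian:
  L(x, lambda) = (1/2) x^T Q x + c^T x + lambda^T (A x - b)
Stationarity (grad_x L = 0): Q x + c + A^T lambda = 0.
Primal feasibility: A x = b.

This gives the KKT block system:
  [ Q   A^T ] [ x     ]   [-c ]
  [ A    0  ] [ lambda ] = [ b ]

Solving the linear system:
  x*      = (-1.5714, -1.4286)
  lambda* = (-9.3571)
  f(x*)   = 30.3571

x* = (-1.5714, -1.4286), lambda* = (-9.3571)


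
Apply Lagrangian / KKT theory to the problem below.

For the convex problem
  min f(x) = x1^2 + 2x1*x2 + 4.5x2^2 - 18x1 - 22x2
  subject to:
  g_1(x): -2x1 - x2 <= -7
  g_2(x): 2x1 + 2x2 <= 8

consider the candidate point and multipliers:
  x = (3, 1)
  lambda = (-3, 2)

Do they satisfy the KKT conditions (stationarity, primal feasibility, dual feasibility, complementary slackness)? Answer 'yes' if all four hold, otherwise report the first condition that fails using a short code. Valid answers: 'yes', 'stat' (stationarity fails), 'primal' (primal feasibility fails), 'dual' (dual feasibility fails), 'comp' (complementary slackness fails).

Gradient of f: grad f(x) = Q x + c = (-10, -7)
Constraint values g_i(x) = a_i^T x - b_i:
  g_1((3, 1)) = 0
  g_2((3, 1)) = 0
Stationarity residual: grad f(x) + sum_i lambda_i a_i = (0, 0)
  -> stationarity OK
Primal feasibility (all g_i <= 0): OK
Dual feasibility (all lambda_i >= 0): FAILS
Complementary slackness (lambda_i * g_i(x) = 0 for all i): OK

Verdict: the first failing condition is dual_feasibility -> dual.

dual


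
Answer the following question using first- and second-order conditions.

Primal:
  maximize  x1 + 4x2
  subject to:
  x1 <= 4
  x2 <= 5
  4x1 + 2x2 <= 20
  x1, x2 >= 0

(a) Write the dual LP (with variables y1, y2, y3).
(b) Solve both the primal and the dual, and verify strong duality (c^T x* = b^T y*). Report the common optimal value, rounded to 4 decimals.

The standard primal-dual pair for 'max c^T x s.t. A x <= b, x >= 0' is:
  Dual:  min b^T y  s.t.  A^T y >= c,  y >= 0.

So the dual LP is:
  minimize  4y1 + 5y2 + 20y3
  subject to:
    y1 + 4y3 >= 1
    y2 + 2y3 >= 4
    y1, y2, y3 >= 0

Solving the primal: x* = (2.5, 5).
  primal value c^T x* = 22.5.
Solving the dual: y* = (0, 3.5, 0.25).
  dual value b^T y* = 22.5.
Strong duality: c^T x* = b^T y*. Confirmed.

22.5


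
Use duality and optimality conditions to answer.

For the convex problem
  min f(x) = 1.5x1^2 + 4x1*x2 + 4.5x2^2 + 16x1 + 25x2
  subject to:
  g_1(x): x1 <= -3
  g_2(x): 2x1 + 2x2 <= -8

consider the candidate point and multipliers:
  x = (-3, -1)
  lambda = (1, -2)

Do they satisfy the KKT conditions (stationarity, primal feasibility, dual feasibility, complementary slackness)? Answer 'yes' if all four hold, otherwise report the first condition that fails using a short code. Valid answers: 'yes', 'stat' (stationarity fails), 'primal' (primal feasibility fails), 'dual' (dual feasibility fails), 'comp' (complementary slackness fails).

Gradient of f: grad f(x) = Q x + c = (3, 4)
Constraint values g_i(x) = a_i^T x - b_i:
  g_1((-3, -1)) = 0
  g_2((-3, -1)) = 0
Stationarity residual: grad f(x) + sum_i lambda_i a_i = (0, 0)
  -> stationarity OK
Primal feasibility (all g_i <= 0): OK
Dual feasibility (all lambda_i >= 0): FAILS
Complementary slackness (lambda_i * g_i(x) = 0 for all i): OK

Verdict: the first failing condition is dual_feasibility -> dual.

dual


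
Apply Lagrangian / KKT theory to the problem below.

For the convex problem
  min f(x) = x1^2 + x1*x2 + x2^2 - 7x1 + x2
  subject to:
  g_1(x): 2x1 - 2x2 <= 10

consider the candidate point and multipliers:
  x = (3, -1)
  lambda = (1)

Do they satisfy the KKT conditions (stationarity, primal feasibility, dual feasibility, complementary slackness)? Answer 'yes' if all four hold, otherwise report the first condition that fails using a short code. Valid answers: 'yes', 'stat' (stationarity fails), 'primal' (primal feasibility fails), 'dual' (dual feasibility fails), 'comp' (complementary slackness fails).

Gradient of f: grad f(x) = Q x + c = (-2, 2)
Constraint values g_i(x) = a_i^T x - b_i:
  g_1((3, -1)) = -2
Stationarity residual: grad f(x) + sum_i lambda_i a_i = (0, 0)
  -> stationarity OK
Primal feasibility (all g_i <= 0): OK
Dual feasibility (all lambda_i >= 0): OK
Complementary slackness (lambda_i * g_i(x) = 0 for all i): FAILS

Verdict: the first failing condition is complementary_slackness -> comp.

comp


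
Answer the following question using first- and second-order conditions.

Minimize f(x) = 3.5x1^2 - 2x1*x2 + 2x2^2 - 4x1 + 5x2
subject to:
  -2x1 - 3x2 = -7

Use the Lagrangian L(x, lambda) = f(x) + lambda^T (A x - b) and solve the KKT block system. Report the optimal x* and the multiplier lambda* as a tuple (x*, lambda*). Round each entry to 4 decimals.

Form the Lagrangian:
  L(x, lambda) = (1/2) x^T Q x + c^T x + lambda^T (A x - b)
Stationarity (grad_x L = 0): Q x + c + A^T lambda = 0.
Primal feasibility: A x = b.

This gives the KKT block system:
  [ Q   A^T ] [ x     ]   [-c ]
  [ A    0  ] [ lambda ] = [ b ]

Solving the linear system:
  x*      = (1.5922, 1.2718)
  lambda* = (2.301)
  f(x*)   = 8.0485

x* = (1.5922, 1.2718), lambda* = (2.301)


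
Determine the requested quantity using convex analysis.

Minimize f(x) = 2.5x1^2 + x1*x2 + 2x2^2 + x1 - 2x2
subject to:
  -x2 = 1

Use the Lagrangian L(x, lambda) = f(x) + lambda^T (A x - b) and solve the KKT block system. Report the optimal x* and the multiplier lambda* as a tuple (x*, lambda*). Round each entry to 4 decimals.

Form the Lagrangian:
  L(x, lambda) = (1/2) x^T Q x + c^T x + lambda^T (A x - b)
Stationarity (grad_x L = 0): Q x + c + A^T lambda = 0.
Primal feasibility: A x = b.

This gives the KKT block system:
  [ Q   A^T ] [ x     ]   [-c ]
  [ A    0  ] [ lambda ] = [ b ]

Solving the linear system:
  x*      = (0, -1)
  lambda* = (-6)
  f(x*)   = 4

x* = (0, -1), lambda* = (-6)


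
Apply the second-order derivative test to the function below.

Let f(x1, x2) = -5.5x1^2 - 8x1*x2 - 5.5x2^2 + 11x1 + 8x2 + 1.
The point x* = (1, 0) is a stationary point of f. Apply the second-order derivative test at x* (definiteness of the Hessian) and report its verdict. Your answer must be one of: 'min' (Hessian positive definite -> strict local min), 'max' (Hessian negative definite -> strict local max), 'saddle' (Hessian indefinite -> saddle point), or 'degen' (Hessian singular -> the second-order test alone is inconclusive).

Compute the Hessian H = grad^2 f:
  H = [[-11, -8], [-8, -11]]
Verify stationarity: grad f(x*) = H x* + g = (0, 0).
Eigenvalues of H: -19, -3.
Both eigenvalues < 0, so H is negative definite -> x* is a strict local max.

max


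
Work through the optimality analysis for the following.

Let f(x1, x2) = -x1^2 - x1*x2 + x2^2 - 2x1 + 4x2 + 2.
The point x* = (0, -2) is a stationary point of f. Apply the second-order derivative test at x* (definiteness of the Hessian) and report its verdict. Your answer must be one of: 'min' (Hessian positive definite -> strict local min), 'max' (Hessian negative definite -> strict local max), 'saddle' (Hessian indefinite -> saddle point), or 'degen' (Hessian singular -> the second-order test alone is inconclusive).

Compute the Hessian H = grad^2 f:
  H = [[-2, -1], [-1, 2]]
Verify stationarity: grad f(x*) = H x* + g = (0, 0).
Eigenvalues of H: -2.2361, 2.2361.
Eigenvalues have mixed signs, so H is indefinite -> x* is a saddle point.

saddle


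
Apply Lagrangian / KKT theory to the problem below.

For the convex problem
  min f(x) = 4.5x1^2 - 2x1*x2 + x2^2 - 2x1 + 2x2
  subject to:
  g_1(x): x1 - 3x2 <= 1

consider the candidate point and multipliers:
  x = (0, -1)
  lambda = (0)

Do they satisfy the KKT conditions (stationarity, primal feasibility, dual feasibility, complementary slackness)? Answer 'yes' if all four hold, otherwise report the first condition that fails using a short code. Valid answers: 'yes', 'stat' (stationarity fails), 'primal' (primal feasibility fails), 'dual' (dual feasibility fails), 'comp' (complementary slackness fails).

Gradient of f: grad f(x) = Q x + c = (0, 0)
Constraint values g_i(x) = a_i^T x - b_i:
  g_1((0, -1)) = 2
Stationarity residual: grad f(x) + sum_i lambda_i a_i = (0, 0)
  -> stationarity OK
Primal feasibility (all g_i <= 0): FAILS
Dual feasibility (all lambda_i >= 0): OK
Complementary slackness (lambda_i * g_i(x) = 0 for all i): OK

Verdict: the first failing condition is primal_feasibility -> primal.

primal


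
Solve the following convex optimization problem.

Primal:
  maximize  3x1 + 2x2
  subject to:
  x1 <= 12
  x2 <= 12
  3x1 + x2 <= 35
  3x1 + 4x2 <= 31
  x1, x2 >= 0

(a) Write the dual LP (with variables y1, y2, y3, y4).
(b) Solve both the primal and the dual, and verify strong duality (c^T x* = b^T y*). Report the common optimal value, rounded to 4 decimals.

The standard primal-dual pair for 'max c^T x s.t. A x <= b, x >= 0' is:
  Dual:  min b^T y  s.t.  A^T y >= c,  y >= 0.

So the dual LP is:
  minimize  12y1 + 12y2 + 35y3 + 31y4
  subject to:
    y1 + 3y3 + 3y4 >= 3
    y2 + y3 + 4y4 >= 2
    y1, y2, y3, y4 >= 0

Solving the primal: x* = (10.3333, 0).
  primal value c^T x* = 31.
Solving the dual: y* = (0, 0, 0, 1).
  dual value b^T y* = 31.
Strong duality: c^T x* = b^T y*. Confirmed.

31


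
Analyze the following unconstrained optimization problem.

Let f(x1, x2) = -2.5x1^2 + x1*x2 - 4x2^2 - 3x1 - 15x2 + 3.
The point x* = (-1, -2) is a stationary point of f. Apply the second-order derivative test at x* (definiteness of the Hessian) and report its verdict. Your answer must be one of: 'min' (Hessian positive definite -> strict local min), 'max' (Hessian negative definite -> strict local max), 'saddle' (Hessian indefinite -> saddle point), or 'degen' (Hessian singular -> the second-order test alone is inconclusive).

Compute the Hessian H = grad^2 f:
  H = [[-5, 1], [1, -8]]
Verify stationarity: grad f(x*) = H x* + g = (0, 0).
Eigenvalues of H: -8.3028, -4.6972.
Both eigenvalues < 0, so H is negative definite -> x* is a strict local max.

max


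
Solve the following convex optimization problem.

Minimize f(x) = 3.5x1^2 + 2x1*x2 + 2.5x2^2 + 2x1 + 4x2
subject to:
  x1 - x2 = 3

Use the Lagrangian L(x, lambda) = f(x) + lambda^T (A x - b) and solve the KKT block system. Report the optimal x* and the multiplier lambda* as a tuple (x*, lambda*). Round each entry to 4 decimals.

Form the Lagrangian:
  L(x, lambda) = (1/2) x^T Q x + c^T x + lambda^T (A x - b)
Stationarity (grad_x L = 0): Q x + c + A^T lambda = 0.
Primal feasibility: A x = b.

This gives the KKT block system:
  [ Q   A^T ] [ x     ]   [-c ]
  [ A    0  ] [ lambda ] = [ b ]

Solving the linear system:
  x*      = (0.9375, -2.0625)
  lambda* = (-4.4375)
  f(x*)   = 3.4688

x* = (0.9375, -2.0625), lambda* = (-4.4375)


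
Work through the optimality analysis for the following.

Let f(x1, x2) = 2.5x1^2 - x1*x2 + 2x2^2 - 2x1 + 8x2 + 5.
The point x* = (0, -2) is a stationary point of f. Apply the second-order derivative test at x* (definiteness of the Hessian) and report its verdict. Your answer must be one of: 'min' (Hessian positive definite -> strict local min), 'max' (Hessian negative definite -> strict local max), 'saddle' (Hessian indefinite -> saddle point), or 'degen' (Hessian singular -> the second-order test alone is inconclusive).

Compute the Hessian H = grad^2 f:
  H = [[5, -1], [-1, 4]]
Verify stationarity: grad f(x*) = H x* + g = (0, 0).
Eigenvalues of H: 3.382, 5.618.
Both eigenvalues > 0, so H is positive definite -> x* is a strict local min.

min


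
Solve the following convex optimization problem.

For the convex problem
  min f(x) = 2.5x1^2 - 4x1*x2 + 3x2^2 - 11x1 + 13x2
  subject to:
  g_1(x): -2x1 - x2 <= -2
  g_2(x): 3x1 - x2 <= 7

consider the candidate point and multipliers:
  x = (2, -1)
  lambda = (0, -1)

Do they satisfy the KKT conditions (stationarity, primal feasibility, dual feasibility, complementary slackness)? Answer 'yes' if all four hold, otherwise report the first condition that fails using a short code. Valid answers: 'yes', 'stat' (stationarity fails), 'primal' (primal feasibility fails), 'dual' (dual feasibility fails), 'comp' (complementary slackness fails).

Gradient of f: grad f(x) = Q x + c = (3, -1)
Constraint values g_i(x) = a_i^T x - b_i:
  g_1((2, -1)) = -1
  g_2((2, -1)) = 0
Stationarity residual: grad f(x) + sum_i lambda_i a_i = (0, 0)
  -> stationarity OK
Primal feasibility (all g_i <= 0): OK
Dual feasibility (all lambda_i >= 0): FAILS
Complementary slackness (lambda_i * g_i(x) = 0 for all i): OK

Verdict: the first failing condition is dual_feasibility -> dual.

dual


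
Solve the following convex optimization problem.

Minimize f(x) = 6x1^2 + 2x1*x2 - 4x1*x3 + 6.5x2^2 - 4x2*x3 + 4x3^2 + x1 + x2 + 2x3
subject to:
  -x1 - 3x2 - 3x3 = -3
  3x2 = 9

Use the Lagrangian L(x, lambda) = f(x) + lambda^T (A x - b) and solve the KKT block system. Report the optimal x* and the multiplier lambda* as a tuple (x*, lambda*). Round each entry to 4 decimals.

Form the Lagrangian:
  L(x, lambda) = (1/2) x^T Q x + c^T x + lambda^T (A x - b)
Stationarity (grad_x L = 0): Q x + c + A^T lambda = 0.
Primal feasibility: A x = b.

This gives the KKT block system:
  [ Q   A^T ] [ x     ]   [-c ]
  [ A    0  ] [ lambda ] = [ b ]

Solving the linear system:
  x*      = (-1.5214, 3, -1.4929)
  lambda* = (-5.2857, -19.5952)
  f(x*)   = 79.4964

x* = (-1.5214, 3, -1.4929), lambda* = (-5.2857, -19.5952)


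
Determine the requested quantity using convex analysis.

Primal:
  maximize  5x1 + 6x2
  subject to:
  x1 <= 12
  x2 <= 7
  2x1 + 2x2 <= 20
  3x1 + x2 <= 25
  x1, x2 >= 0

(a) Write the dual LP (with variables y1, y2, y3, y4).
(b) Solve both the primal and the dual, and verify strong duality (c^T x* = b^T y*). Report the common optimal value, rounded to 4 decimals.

The standard primal-dual pair for 'max c^T x s.t. A x <= b, x >= 0' is:
  Dual:  min b^T y  s.t.  A^T y >= c,  y >= 0.

So the dual LP is:
  minimize  12y1 + 7y2 + 20y3 + 25y4
  subject to:
    y1 + 2y3 + 3y4 >= 5
    y2 + 2y3 + y4 >= 6
    y1, y2, y3, y4 >= 0

Solving the primal: x* = (3, 7).
  primal value c^T x* = 57.
Solving the dual: y* = (0, 1, 2.5, 0).
  dual value b^T y* = 57.
Strong duality: c^T x* = b^T y*. Confirmed.

57


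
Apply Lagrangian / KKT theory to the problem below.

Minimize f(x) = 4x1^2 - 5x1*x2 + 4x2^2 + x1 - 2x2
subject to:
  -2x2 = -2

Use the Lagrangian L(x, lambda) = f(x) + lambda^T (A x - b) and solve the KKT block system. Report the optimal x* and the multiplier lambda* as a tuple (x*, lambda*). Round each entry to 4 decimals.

Form the Lagrangian:
  L(x, lambda) = (1/2) x^T Q x + c^T x + lambda^T (A x - b)
Stationarity (grad_x L = 0): Q x + c + A^T lambda = 0.
Primal feasibility: A x = b.

This gives the KKT block system:
  [ Q   A^T ] [ x     ]   [-c ]
  [ A    0  ] [ lambda ] = [ b ]

Solving the linear system:
  x*      = (0.5, 1)
  lambda* = (1.75)
  f(x*)   = 1

x* = (0.5, 1), lambda* = (1.75)


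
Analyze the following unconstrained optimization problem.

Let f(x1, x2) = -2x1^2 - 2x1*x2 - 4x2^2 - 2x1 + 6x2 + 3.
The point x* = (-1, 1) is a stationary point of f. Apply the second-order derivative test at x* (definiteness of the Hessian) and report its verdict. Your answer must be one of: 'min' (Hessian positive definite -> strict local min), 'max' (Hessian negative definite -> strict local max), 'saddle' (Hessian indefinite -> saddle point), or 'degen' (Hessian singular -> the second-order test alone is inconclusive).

Compute the Hessian H = grad^2 f:
  H = [[-4, -2], [-2, -8]]
Verify stationarity: grad f(x*) = H x* + g = (0, 0).
Eigenvalues of H: -8.8284, -3.1716.
Both eigenvalues < 0, so H is negative definite -> x* is a strict local max.

max


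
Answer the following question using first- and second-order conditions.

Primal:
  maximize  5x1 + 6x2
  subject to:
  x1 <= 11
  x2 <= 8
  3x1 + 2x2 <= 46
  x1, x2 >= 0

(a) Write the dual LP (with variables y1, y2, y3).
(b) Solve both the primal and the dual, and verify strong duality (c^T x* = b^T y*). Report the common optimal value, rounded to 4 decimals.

The standard primal-dual pair for 'max c^T x s.t. A x <= b, x >= 0' is:
  Dual:  min b^T y  s.t.  A^T y >= c,  y >= 0.

So the dual LP is:
  minimize  11y1 + 8y2 + 46y3
  subject to:
    y1 + 3y3 >= 5
    y2 + 2y3 >= 6
    y1, y2, y3 >= 0

Solving the primal: x* = (10, 8).
  primal value c^T x* = 98.
Solving the dual: y* = (0, 2.6667, 1.6667).
  dual value b^T y* = 98.
Strong duality: c^T x* = b^T y*. Confirmed.

98


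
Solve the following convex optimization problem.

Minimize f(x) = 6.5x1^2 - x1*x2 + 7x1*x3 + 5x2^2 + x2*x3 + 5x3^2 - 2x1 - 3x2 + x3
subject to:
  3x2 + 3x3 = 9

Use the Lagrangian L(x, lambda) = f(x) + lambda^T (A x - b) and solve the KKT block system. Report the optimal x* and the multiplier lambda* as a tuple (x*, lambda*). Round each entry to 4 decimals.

Form the Lagrangian:
  L(x, lambda) = (1/2) x^T Q x + c^T x + lambda^T (A x - b)
Stationarity (grad_x L = 0): Q x + c + A^T lambda = 0.
Primal feasibility: A x = b.

This gives the KKT block system:
  [ Q   A^T ] [ x     ]   [-c ]
  [ A    0  ] [ lambda ] = [ b ]

Solving the linear system:
  x*      = (-0.5529, 1.4765, 1.5235)
  lambda* = (-4.6137)
  f(x*)   = 19.8618

x* = (-0.5529, 1.4765, 1.5235), lambda* = (-4.6137)


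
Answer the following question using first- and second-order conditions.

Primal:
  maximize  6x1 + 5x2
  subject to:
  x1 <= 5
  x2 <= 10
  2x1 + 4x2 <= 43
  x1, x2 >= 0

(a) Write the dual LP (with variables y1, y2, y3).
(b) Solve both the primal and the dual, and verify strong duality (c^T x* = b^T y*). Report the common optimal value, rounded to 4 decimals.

The standard primal-dual pair for 'max c^T x s.t. A x <= b, x >= 0' is:
  Dual:  min b^T y  s.t.  A^T y >= c,  y >= 0.

So the dual LP is:
  minimize  5y1 + 10y2 + 43y3
  subject to:
    y1 + 2y3 >= 6
    y2 + 4y3 >= 5
    y1, y2, y3 >= 0

Solving the primal: x* = (5, 8.25).
  primal value c^T x* = 71.25.
Solving the dual: y* = (3.5, 0, 1.25).
  dual value b^T y* = 71.25.
Strong duality: c^T x* = b^T y*. Confirmed.

71.25


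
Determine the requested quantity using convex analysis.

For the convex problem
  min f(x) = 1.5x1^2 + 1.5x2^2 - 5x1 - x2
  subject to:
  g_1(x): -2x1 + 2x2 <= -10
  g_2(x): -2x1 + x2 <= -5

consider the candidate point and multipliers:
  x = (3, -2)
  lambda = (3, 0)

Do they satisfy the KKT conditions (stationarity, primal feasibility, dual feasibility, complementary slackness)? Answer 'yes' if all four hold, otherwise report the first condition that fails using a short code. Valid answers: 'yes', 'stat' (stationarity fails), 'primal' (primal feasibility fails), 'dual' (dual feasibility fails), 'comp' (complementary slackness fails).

Gradient of f: grad f(x) = Q x + c = (4, -7)
Constraint values g_i(x) = a_i^T x - b_i:
  g_1((3, -2)) = 0
  g_2((3, -2)) = -3
Stationarity residual: grad f(x) + sum_i lambda_i a_i = (-2, -1)
  -> stationarity FAILS
Primal feasibility (all g_i <= 0): OK
Dual feasibility (all lambda_i >= 0): OK
Complementary slackness (lambda_i * g_i(x) = 0 for all i): OK

Verdict: the first failing condition is stationarity -> stat.

stat


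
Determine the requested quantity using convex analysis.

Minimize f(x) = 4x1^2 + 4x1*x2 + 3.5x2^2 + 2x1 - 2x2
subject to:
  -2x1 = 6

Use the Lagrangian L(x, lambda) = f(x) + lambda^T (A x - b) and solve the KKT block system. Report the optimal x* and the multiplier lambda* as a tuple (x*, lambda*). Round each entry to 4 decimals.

Form the Lagrangian:
  L(x, lambda) = (1/2) x^T Q x + c^T x + lambda^T (A x - b)
Stationarity (grad_x L = 0): Q x + c + A^T lambda = 0.
Primal feasibility: A x = b.

This gives the KKT block system:
  [ Q   A^T ] [ x     ]   [-c ]
  [ A    0  ] [ lambda ] = [ b ]

Solving the linear system:
  x*      = (-3, 2)
  lambda* = (-7)
  f(x*)   = 16

x* = (-3, 2), lambda* = (-7)
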